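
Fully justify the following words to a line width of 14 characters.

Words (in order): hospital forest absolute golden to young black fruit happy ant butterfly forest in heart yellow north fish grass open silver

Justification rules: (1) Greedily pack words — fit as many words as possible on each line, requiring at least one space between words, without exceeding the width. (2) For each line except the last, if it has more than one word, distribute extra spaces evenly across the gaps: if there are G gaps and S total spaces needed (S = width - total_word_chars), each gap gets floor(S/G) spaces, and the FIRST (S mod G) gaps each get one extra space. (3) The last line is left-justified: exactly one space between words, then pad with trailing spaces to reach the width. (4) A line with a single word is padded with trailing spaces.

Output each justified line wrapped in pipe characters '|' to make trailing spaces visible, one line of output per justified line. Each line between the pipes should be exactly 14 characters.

Answer: |hospital      |
|forest        |
|absolute      |
|golden      to|
|young    black|
|fruit    happy|
|ant  butterfly|
|forest      in|
|heart   yellow|
|north     fish|
|grass     open|
|silver        |

Derivation:
Line 1: ['hospital'] (min_width=8, slack=6)
Line 2: ['forest'] (min_width=6, slack=8)
Line 3: ['absolute'] (min_width=8, slack=6)
Line 4: ['golden', 'to'] (min_width=9, slack=5)
Line 5: ['young', 'black'] (min_width=11, slack=3)
Line 6: ['fruit', 'happy'] (min_width=11, slack=3)
Line 7: ['ant', 'butterfly'] (min_width=13, slack=1)
Line 8: ['forest', 'in'] (min_width=9, slack=5)
Line 9: ['heart', 'yellow'] (min_width=12, slack=2)
Line 10: ['north', 'fish'] (min_width=10, slack=4)
Line 11: ['grass', 'open'] (min_width=10, slack=4)
Line 12: ['silver'] (min_width=6, slack=8)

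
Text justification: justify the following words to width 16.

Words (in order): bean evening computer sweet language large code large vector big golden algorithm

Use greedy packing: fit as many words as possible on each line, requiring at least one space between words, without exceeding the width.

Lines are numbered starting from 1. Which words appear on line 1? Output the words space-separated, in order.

Answer: bean evening

Derivation:
Line 1: ['bean', 'evening'] (min_width=12, slack=4)
Line 2: ['computer', 'sweet'] (min_width=14, slack=2)
Line 3: ['language', 'large'] (min_width=14, slack=2)
Line 4: ['code', 'large'] (min_width=10, slack=6)
Line 5: ['vector', 'big'] (min_width=10, slack=6)
Line 6: ['golden', 'algorithm'] (min_width=16, slack=0)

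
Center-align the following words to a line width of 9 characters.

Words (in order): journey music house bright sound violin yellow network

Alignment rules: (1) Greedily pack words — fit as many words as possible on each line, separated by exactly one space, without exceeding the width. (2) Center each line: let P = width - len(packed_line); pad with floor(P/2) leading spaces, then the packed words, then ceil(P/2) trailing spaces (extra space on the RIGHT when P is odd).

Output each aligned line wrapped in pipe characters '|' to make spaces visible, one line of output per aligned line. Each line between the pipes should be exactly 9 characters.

Line 1: ['journey'] (min_width=7, slack=2)
Line 2: ['music'] (min_width=5, slack=4)
Line 3: ['house'] (min_width=5, slack=4)
Line 4: ['bright'] (min_width=6, slack=3)
Line 5: ['sound'] (min_width=5, slack=4)
Line 6: ['violin'] (min_width=6, slack=3)
Line 7: ['yellow'] (min_width=6, slack=3)
Line 8: ['network'] (min_width=7, slack=2)

Answer: | journey |
|  music  |
|  house  |
| bright  |
|  sound  |
| violin  |
| yellow  |
| network |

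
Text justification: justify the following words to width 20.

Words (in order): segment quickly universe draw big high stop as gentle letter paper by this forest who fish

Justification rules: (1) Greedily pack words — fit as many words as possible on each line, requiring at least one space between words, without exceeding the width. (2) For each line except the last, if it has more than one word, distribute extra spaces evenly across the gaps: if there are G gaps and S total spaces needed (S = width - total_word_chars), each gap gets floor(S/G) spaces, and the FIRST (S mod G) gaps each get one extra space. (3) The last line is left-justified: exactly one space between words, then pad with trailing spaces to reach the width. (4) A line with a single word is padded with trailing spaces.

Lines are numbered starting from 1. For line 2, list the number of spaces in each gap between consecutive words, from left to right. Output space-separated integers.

Line 1: ['segment', 'quickly'] (min_width=15, slack=5)
Line 2: ['universe', 'draw', 'big'] (min_width=17, slack=3)
Line 3: ['high', 'stop', 'as', 'gentle'] (min_width=19, slack=1)
Line 4: ['letter', 'paper', 'by', 'this'] (min_width=20, slack=0)
Line 5: ['forest', 'who', 'fish'] (min_width=15, slack=5)

Answer: 3 2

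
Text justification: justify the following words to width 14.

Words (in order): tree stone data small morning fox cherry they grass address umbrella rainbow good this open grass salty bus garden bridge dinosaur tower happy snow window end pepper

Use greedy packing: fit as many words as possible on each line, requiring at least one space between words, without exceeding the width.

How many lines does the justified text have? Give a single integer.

Line 1: ['tree', 'stone'] (min_width=10, slack=4)
Line 2: ['data', 'small'] (min_width=10, slack=4)
Line 3: ['morning', 'fox'] (min_width=11, slack=3)
Line 4: ['cherry', 'they'] (min_width=11, slack=3)
Line 5: ['grass', 'address'] (min_width=13, slack=1)
Line 6: ['umbrella'] (min_width=8, slack=6)
Line 7: ['rainbow', 'good'] (min_width=12, slack=2)
Line 8: ['this', 'open'] (min_width=9, slack=5)
Line 9: ['grass', 'salty'] (min_width=11, slack=3)
Line 10: ['bus', 'garden'] (min_width=10, slack=4)
Line 11: ['bridge'] (min_width=6, slack=8)
Line 12: ['dinosaur', 'tower'] (min_width=14, slack=0)
Line 13: ['happy', 'snow'] (min_width=10, slack=4)
Line 14: ['window', 'end'] (min_width=10, slack=4)
Line 15: ['pepper'] (min_width=6, slack=8)
Total lines: 15

Answer: 15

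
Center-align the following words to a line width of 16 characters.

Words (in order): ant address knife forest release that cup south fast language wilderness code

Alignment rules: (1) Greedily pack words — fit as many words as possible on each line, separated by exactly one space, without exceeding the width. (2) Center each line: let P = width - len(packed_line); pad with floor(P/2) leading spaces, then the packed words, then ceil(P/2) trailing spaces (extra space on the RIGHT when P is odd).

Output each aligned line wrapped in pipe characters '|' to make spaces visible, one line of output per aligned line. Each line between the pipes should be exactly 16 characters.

Answer: |  ant address   |
|  knife forest  |
|release that cup|
|   south fast   |
|    language    |
|wilderness code |

Derivation:
Line 1: ['ant', 'address'] (min_width=11, slack=5)
Line 2: ['knife', 'forest'] (min_width=12, slack=4)
Line 3: ['release', 'that', 'cup'] (min_width=16, slack=0)
Line 4: ['south', 'fast'] (min_width=10, slack=6)
Line 5: ['language'] (min_width=8, slack=8)
Line 6: ['wilderness', 'code'] (min_width=15, slack=1)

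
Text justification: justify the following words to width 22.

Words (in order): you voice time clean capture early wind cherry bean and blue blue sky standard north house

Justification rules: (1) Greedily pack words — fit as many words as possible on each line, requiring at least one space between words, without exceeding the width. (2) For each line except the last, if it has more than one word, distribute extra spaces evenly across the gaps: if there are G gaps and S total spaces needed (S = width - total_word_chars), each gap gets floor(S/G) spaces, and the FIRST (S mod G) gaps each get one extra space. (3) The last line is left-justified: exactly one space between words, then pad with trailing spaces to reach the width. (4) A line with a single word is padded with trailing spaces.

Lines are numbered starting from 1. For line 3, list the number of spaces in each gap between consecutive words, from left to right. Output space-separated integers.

Line 1: ['you', 'voice', 'time', 'clean'] (min_width=20, slack=2)
Line 2: ['capture', 'early', 'wind'] (min_width=18, slack=4)
Line 3: ['cherry', 'bean', 'and', 'blue'] (min_width=20, slack=2)
Line 4: ['blue', 'sky', 'standard'] (min_width=17, slack=5)
Line 5: ['north', 'house'] (min_width=11, slack=11)

Answer: 2 2 1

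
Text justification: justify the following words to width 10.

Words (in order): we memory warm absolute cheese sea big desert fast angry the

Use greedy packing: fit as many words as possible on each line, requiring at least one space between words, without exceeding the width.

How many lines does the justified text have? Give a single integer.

Answer: 7

Derivation:
Line 1: ['we', 'memory'] (min_width=9, slack=1)
Line 2: ['warm'] (min_width=4, slack=6)
Line 3: ['absolute'] (min_width=8, slack=2)
Line 4: ['cheese', 'sea'] (min_width=10, slack=0)
Line 5: ['big', 'desert'] (min_width=10, slack=0)
Line 6: ['fast', 'angry'] (min_width=10, slack=0)
Line 7: ['the'] (min_width=3, slack=7)
Total lines: 7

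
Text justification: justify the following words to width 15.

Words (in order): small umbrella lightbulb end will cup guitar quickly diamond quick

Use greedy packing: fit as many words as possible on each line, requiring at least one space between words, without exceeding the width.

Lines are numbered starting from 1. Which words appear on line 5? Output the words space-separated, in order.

Line 1: ['small', 'umbrella'] (min_width=14, slack=1)
Line 2: ['lightbulb', 'end'] (min_width=13, slack=2)
Line 3: ['will', 'cup', 'guitar'] (min_width=15, slack=0)
Line 4: ['quickly', 'diamond'] (min_width=15, slack=0)
Line 5: ['quick'] (min_width=5, slack=10)

Answer: quick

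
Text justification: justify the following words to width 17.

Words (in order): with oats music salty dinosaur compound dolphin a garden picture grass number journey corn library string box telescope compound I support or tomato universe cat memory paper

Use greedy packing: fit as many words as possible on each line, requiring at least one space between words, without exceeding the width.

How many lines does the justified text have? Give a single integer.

Line 1: ['with', 'oats', 'music'] (min_width=15, slack=2)
Line 2: ['salty', 'dinosaur'] (min_width=14, slack=3)
Line 3: ['compound', 'dolphin'] (min_width=16, slack=1)
Line 4: ['a', 'garden', 'picture'] (min_width=16, slack=1)
Line 5: ['grass', 'number'] (min_width=12, slack=5)
Line 6: ['journey', 'corn'] (min_width=12, slack=5)
Line 7: ['library', 'string'] (min_width=14, slack=3)
Line 8: ['box', 'telescope'] (min_width=13, slack=4)
Line 9: ['compound', 'I'] (min_width=10, slack=7)
Line 10: ['support', 'or', 'tomato'] (min_width=17, slack=0)
Line 11: ['universe', 'cat'] (min_width=12, slack=5)
Line 12: ['memory', 'paper'] (min_width=12, slack=5)
Total lines: 12

Answer: 12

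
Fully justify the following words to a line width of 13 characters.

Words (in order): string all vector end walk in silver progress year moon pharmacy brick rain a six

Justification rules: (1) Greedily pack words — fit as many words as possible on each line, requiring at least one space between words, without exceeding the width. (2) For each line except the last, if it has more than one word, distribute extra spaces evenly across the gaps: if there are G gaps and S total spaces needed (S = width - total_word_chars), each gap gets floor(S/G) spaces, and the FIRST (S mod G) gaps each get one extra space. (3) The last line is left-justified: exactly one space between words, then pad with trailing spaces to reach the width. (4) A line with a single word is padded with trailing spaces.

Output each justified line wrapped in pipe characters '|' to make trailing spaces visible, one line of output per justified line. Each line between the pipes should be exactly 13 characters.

Line 1: ['string', 'all'] (min_width=10, slack=3)
Line 2: ['vector', 'end'] (min_width=10, slack=3)
Line 3: ['walk', 'in'] (min_width=7, slack=6)
Line 4: ['silver'] (min_width=6, slack=7)
Line 5: ['progress', 'year'] (min_width=13, slack=0)
Line 6: ['moon', 'pharmacy'] (min_width=13, slack=0)
Line 7: ['brick', 'rain', 'a'] (min_width=12, slack=1)
Line 8: ['six'] (min_width=3, slack=10)

Answer: |string    all|
|vector    end|
|walk       in|
|silver       |
|progress year|
|moon pharmacy|
|brick  rain a|
|six          |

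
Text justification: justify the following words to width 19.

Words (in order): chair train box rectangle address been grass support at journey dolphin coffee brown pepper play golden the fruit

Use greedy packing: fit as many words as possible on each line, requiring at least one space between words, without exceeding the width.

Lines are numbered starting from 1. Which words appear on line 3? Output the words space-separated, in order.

Line 1: ['chair', 'train', 'box'] (min_width=15, slack=4)
Line 2: ['rectangle', 'address'] (min_width=17, slack=2)
Line 3: ['been', 'grass', 'support'] (min_width=18, slack=1)
Line 4: ['at', 'journey', 'dolphin'] (min_width=18, slack=1)
Line 5: ['coffee', 'brown', 'pepper'] (min_width=19, slack=0)
Line 6: ['play', 'golden', 'the'] (min_width=15, slack=4)
Line 7: ['fruit'] (min_width=5, slack=14)

Answer: been grass support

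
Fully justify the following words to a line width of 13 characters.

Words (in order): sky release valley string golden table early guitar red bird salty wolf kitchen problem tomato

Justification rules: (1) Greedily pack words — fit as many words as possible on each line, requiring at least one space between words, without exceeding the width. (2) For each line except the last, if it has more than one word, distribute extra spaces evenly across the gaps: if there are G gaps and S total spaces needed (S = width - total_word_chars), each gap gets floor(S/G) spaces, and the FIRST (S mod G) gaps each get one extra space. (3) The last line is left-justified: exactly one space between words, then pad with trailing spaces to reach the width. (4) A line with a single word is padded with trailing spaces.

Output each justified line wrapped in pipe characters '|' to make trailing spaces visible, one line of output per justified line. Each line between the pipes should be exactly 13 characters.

Answer: |sky   release|
|valley string|
|golden  table|
|early  guitar|
|red      bird|
|salty    wolf|
|kitchen      |
|problem      |
|tomato       |

Derivation:
Line 1: ['sky', 'release'] (min_width=11, slack=2)
Line 2: ['valley', 'string'] (min_width=13, slack=0)
Line 3: ['golden', 'table'] (min_width=12, slack=1)
Line 4: ['early', 'guitar'] (min_width=12, slack=1)
Line 5: ['red', 'bird'] (min_width=8, slack=5)
Line 6: ['salty', 'wolf'] (min_width=10, slack=3)
Line 7: ['kitchen'] (min_width=7, slack=6)
Line 8: ['problem'] (min_width=7, slack=6)
Line 9: ['tomato'] (min_width=6, slack=7)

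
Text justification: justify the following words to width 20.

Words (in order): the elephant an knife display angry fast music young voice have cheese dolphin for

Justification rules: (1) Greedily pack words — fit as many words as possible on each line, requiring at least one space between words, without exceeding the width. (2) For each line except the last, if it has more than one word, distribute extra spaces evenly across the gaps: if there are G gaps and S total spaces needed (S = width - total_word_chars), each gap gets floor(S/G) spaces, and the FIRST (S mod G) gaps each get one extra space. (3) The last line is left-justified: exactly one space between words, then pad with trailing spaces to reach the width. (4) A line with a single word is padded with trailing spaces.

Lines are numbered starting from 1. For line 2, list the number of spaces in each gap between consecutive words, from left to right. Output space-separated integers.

Answer: 2 1

Derivation:
Line 1: ['the', 'elephant', 'an'] (min_width=15, slack=5)
Line 2: ['knife', 'display', 'angry'] (min_width=19, slack=1)
Line 3: ['fast', 'music', 'young'] (min_width=16, slack=4)
Line 4: ['voice', 'have', 'cheese'] (min_width=17, slack=3)
Line 5: ['dolphin', 'for'] (min_width=11, slack=9)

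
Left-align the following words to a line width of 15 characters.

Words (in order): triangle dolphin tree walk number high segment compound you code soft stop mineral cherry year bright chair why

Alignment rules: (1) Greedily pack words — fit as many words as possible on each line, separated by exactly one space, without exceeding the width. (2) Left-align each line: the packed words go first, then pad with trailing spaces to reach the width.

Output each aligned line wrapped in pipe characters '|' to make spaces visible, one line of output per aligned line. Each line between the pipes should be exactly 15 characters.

Line 1: ['triangle'] (min_width=8, slack=7)
Line 2: ['dolphin', 'tree'] (min_width=12, slack=3)
Line 3: ['walk', 'number'] (min_width=11, slack=4)
Line 4: ['high', 'segment'] (min_width=12, slack=3)
Line 5: ['compound', 'you'] (min_width=12, slack=3)
Line 6: ['code', 'soft', 'stop'] (min_width=14, slack=1)
Line 7: ['mineral', 'cherry'] (min_width=14, slack=1)
Line 8: ['year', 'bright'] (min_width=11, slack=4)
Line 9: ['chair', 'why'] (min_width=9, slack=6)

Answer: |triangle       |
|dolphin tree   |
|walk number    |
|high segment   |
|compound you   |
|code soft stop |
|mineral cherry |
|year bright    |
|chair why      |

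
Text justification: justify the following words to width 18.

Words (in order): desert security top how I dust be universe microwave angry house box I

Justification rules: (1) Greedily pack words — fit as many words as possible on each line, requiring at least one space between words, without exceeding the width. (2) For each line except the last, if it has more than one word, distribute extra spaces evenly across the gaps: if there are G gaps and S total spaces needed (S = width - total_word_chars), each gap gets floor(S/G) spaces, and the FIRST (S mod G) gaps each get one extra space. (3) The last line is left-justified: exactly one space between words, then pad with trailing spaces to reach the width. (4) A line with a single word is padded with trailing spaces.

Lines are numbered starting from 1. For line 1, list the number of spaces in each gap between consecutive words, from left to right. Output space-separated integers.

Line 1: ['desert', 'security'] (min_width=15, slack=3)
Line 2: ['top', 'how', 'I', 'dust', 'be'] (min_width=17, slack=1)
Line 3: ['universe', 'microwave'] (min_width=18, slack=0)
Line 4: ['angry', 'house', 'box', 'I'] (min_width=17, slack=1)

Answer: 4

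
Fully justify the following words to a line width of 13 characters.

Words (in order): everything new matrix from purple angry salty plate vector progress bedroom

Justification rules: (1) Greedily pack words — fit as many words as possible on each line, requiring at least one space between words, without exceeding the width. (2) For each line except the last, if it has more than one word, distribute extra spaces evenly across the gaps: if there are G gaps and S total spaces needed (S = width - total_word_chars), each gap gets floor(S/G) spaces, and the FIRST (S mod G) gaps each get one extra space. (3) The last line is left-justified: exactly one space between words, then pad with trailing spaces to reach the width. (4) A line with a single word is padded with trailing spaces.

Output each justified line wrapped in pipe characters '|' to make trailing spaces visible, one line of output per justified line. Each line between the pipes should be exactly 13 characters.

Answer: |everything   |
|new    matrix|
|from   purple|
|angry   salty|
|plate  vector|
|progress     |
|bedroom      |

Derivation:
Line 1: ['everything'] (min_width=10, slack=3)
Line 2: ['new', 'matrix'] (min_width=10, slack=3)
Line 3: ['from', 'purple'] (min_width=11, slack=2)
Line 4: ['angry', 'salty'] (min_width=11, slack=2)
Line 5: ['plate', 'vector'] (min_width=12, slack=1)
Line 6: ['progress'] (min_width=8, slack=5)
Line 7: ['bedroom'] (min_width=7, slack=6)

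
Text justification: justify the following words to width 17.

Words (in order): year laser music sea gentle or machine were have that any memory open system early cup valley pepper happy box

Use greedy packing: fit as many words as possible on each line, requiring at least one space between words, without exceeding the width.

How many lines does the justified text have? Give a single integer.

Answer: 7

Derivation:
Line 1: ['year', 'laser', 'music'] (min_width=16, slack=1)
Line 2: ['sea', 'gentle', 'or'] (min_width=13, slack=4)
Line 3: ['machine', 'were', 'have'] (min_width=17, slack=0)
Line 4: ['that', 'any', 'memory'] (min_width=15, slack=2)
Line 5: ['open', 'system', 'early'] (min_width=17, slack=0)
Line 6: ['cup', 'valley', 'pepper'] (min_width=17, slack=0)
Line 7: ['happy', 'box'] (min_width=9, slack=8)
Total lines: 7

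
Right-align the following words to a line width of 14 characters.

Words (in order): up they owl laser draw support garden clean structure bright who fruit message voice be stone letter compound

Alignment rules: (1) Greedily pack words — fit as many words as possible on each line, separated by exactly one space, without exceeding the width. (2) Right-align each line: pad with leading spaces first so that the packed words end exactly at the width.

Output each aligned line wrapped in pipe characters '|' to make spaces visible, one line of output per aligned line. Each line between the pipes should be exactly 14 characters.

Line 1: ['up', 'they', 'owl'] (min_width=11, slack=3)
Line 2: ['laser', 'draw'] (min_width=10, slack=4)
Line 3: ['support', 'garden'] (min_width=14, slack=0)
Line 4: ['clean'] (min_width=5, slack=9)
Line 5: ['structure'] (min_width=9, slack=5)
Line 6: ['bright', 'who'] (min_width=10, slack=4)
Line 7: ['fruit', 'message'] (min_width=13, slack=1)
Line 8: ['voice', 'be', 'stone'] (min_width=14, slack=0)
Line 9: ['letter'] (min_width=6, slack=8)
Line 10: ['compound'] (min_width=8, slack=6)

Answer: |   up they owl|
|    laser draw|
|support garden|
|         clean|
|     structure|
|    bright who|
| fruit message|
|voice be stone|
|        letter|
|      compound|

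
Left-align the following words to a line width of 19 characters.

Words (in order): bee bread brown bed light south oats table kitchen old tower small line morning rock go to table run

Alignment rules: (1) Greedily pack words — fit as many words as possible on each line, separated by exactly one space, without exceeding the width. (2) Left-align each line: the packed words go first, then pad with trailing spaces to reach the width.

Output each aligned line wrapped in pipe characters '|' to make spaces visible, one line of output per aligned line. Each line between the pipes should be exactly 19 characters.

Answer: |bee bread brown bed|
|light south oats   |
|table kitchen old  |
|tower small line   |
|morning rock go to |
|table run          |

Derivation:
Line 1: ['bee', 'bread', 'brown', 'bed'] (min_width=19, slack=0)
Line 2: ['light', 'south', 'oats'] (min_width=16, slack=3)
Line 3: ['table', 'kitchen', 'old'] (min_width=17, slack=2)
Line 4: ['tower', 'small', 'line'] (min_width=16, slack=3)
Line 5: ['morning', 'rock', 'go', 'to'] (min_width=18, slack=1)
Line 6: ['table', 'run'] (min_width=9, slack=10)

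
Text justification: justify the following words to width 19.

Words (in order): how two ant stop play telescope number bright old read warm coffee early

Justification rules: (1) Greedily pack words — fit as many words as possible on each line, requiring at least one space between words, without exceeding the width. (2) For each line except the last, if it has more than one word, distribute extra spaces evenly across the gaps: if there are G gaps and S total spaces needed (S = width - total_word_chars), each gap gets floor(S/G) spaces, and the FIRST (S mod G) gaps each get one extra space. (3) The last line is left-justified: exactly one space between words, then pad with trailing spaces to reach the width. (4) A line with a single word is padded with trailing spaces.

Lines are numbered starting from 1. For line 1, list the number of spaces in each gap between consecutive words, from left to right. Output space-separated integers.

Line 1: ['how', 'two', 'ant', 'stop'] (min_width=16, slack=3)
Line 2: ['play', 'telescope'] (min_width=14, slack=5)
Line 3: ['number', 'bright', 'old'] (min_width=17, slack=2)
Line 4: ['read', 'warm', 'coffee'] (min_width=16, slack=3)
Line 5: ['early'] (min_width=5, slack=14)

Answer: 2 2 2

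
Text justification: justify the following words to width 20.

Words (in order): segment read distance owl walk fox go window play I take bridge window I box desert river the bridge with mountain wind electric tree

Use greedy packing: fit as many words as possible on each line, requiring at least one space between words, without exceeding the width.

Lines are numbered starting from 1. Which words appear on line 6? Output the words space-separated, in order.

Line 1: ['segment', 'read'] (min_width=12, slack=8)
Line 2: ['distance', 'owl', 'walk'] (min_width=17, slack=3)
Line 3: ['fox', 'go', 'window', 'play', 'I'] (min_width=20, slack=0)
Line 4: ['take', 'bridge', 'window', 'I'] (min_width=20, slack=0)
Line 5: ['box', 'desert', 'river', 'the'] (min_width=20, slack=0)
Line 6: ['bridge', 'with', 'mountain'] (min_width=20, slack=0)
Line 7: ['wind', 'electric', 'tree'] (min_width=18, slack=2)

Answer: bridge with mountain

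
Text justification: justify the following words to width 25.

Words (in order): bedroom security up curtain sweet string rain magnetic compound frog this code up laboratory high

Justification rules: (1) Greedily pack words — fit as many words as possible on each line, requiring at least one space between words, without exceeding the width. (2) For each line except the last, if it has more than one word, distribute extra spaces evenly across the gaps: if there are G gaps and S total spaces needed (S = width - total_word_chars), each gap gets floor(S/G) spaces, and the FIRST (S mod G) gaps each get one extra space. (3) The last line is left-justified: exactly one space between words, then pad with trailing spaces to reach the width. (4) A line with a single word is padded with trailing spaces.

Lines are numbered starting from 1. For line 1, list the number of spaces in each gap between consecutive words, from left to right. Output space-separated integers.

Line 1: ['bedroom', 'security', 'up'] (min_width=19, slack=6)
Line 2: ['curtain', 'sweet', 'string', 'rain'] (min_width=25, slack=0)
Line 3: ['magnetic', 'compound', 'frog'] (min_width=22, slack=3)
Line 4: ['this', 'code', 'up', 'laboratory'] (min_width=23, slack=2)
Line 5: ['high'] (min_width=4, slack=21)

Answer: 4 4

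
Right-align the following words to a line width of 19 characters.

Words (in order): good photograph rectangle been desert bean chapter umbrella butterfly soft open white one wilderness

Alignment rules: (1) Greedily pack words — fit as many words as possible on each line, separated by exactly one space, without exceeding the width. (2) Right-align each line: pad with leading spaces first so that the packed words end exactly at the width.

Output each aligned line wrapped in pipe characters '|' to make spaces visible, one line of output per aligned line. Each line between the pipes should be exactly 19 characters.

Line 1: ['good', 'photograph'] (min_width=15, slack=4)
Line 2: ['rectangle', 'been'] (min_width=14, slack=5)
Line 3: ['desert', 'bean', 'chapter'] (min_width=19, slack=0)
Line 4: ['umbrella', 'butterfly'] (min_width=18, slack=1)
Line 5: ['soft', 'open', 'white', 'one'] (min_width=19, slack=0)
Line 6: ['wilderness'] (min_width=10, slack=9)

Answer: |    good photograph|
|     rectangle been|
|desert bean chapter|
| umbrella butterfly|
|soft open white one|
|         wilderness|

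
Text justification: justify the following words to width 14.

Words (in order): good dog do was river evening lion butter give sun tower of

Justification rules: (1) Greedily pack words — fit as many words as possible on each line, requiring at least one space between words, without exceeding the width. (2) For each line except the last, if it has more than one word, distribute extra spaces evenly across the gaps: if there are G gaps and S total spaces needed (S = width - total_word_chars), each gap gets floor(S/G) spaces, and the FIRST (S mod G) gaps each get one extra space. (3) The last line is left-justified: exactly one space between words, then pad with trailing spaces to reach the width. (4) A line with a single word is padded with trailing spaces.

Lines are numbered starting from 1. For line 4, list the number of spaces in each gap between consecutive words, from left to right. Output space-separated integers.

Line 1: ['good', 'dog', 'do'] (min_width=11, slack=3)
Line 2: ['was', 'river'] (min_width=9, slack=5)
Line 3: ['evening', 'lion'] (min_width=12, slack=2)
Line 4: ['butter', 'give'] (min_width=11, slack=3)
Line 5: ['sun', 'tower', 'of'] (min_width=12, slack=2)

Answer: 4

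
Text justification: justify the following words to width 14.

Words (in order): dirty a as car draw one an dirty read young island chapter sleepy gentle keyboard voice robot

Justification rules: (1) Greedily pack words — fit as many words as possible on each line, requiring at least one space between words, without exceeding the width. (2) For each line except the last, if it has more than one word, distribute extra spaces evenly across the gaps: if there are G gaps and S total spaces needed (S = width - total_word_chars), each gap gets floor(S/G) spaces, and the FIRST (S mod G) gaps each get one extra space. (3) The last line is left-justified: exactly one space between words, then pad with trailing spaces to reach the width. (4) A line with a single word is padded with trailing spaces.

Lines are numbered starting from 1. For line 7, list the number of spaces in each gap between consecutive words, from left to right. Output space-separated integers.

Answer: 1

Derivation:
Line 1: ['dirty', 'a', 'as', 'car'] (min_width=14, slack=0)
Line 2: ['draw', 'one', 'an'] (min_width=11, slack=3)
Line 3: ['dirty', 'read'] (min_width=10, slack=4)
Line 4: ['young', 'island'] (min_width=12, slack=2)
Line 5: ['chapter', 'sleepy'] (min_width=14, slack=0)
Line 6: ['gentle'] (min_width=6, slack=8)
Line 7: ['keyboard', 'voice'] (min_width=14, slack=0)
Line 8: ['robot'] (min_width=5, slack=9)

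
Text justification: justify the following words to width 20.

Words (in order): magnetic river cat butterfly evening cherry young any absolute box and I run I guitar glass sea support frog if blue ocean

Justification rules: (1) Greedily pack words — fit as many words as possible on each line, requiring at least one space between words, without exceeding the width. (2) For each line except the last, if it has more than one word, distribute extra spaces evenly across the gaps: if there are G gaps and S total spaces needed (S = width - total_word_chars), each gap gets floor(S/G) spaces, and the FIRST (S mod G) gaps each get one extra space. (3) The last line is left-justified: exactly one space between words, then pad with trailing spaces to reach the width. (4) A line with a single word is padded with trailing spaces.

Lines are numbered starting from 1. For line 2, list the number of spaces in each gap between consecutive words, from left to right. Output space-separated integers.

Line 1: ['magnetic', 'river', 'cat'] (min_width=18, slack=2)
Line 2: ['butterfly', 'evening'] (min_width=17, slack=3)
Line 3: ['cherry', 'young', 'any'] (min_width=16, slack=4)
Line 4: ['absolute', 'box', 'and', 'I'] (min_width=18, slack=2)
Line 5: ['run', 'I', 'guitar', 'glass'] (min_width=18, slack=2)
Line 6: ['sea', 'support', 'frog', 'if'] (min_width=19, slack=1)
Line 7: ['blue', 'ocean'] (min_width=10, slack=10)

Answer: 4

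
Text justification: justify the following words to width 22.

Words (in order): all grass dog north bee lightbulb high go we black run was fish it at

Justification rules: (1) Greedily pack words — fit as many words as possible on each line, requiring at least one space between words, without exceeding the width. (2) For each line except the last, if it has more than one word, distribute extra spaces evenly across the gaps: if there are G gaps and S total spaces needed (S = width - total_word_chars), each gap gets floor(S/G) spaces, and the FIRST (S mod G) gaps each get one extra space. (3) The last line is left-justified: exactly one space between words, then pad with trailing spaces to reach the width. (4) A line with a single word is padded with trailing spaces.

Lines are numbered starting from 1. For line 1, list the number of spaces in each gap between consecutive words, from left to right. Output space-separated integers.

Line 1: ['all', 'grass', 'dog', 'north'] (min_width=19, slack=3)
Line 2: ['bee', 'lightbulb', 'high', 'go'] (min_width=21, slack=1)
Line 3: ['we', 'black', 'run', 'was', 'fish'] (min_width=21, slack=1)
Line 4: ['it', 'at'] (min_width=5, slack=17)

Answer: 2 2 2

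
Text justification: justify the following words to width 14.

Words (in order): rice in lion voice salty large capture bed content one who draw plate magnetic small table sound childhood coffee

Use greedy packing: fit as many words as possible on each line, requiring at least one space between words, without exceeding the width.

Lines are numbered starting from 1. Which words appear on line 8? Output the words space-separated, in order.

Answer: sound

Derivation:
Line 1: ['rice', 'in', 'lion'] (min_width=12, slack=2)
Line 2: ['voice', 'salty'] (min_width=11, slack=3)
Line 3: ['large', 'capture'] (min_width=13, slack=1)
Line 4: ['bed', 'content'] (min_width=11, slack=3)
Line 5: ['one', 'who', 'draw'] (min_width=12, slack=2)
Line 6: ['plate', 'magnetic'] (min_width=14, slack=0)
Line 7: ['small', 'table'] (min_width=11, slack=3)
Line 8: ['sound'] (min_width=5, slack=9)
Line 9: ['childhood'] (min_width=9, slack=5)
Line 10: ['coffee'] (min_width=6, slack=8)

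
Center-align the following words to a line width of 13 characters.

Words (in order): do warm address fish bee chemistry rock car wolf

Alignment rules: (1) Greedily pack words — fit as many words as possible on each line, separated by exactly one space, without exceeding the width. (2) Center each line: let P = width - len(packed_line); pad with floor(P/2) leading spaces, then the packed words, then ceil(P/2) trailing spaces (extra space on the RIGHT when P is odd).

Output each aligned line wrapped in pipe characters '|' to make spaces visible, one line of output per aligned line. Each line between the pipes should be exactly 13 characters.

Line 1: ['do', 'warm'] (min_width=7, slack=6)
Line 2: ['address', 'fish'] (min_width=12, slack=1)
Line 3: ['bee', 'chemistry'] (min_width=13, slack=0)
Line 4: ['rock', 'car', 'wolf'] (min_width=13, slack=0)

Answer: |   do warm   |
|address fish |
|bee chemistry|
|rock car wolf|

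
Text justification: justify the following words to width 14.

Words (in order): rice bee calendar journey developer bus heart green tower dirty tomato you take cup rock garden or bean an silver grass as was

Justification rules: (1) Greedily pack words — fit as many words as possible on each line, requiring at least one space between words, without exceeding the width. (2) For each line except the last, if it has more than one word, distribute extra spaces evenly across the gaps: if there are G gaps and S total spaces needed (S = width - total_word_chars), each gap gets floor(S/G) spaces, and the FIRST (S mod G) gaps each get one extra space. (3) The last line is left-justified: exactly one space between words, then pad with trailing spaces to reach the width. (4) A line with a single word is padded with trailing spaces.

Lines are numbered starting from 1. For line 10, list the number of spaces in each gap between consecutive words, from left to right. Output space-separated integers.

Answer: 6

Derivation:
Line 1: ['rice', 'bee'] (min_width=8, slack=6)
Line 2: ['calendar'] (min_width=8, slack=6)
Line 3: ['journey'] (min_width=7, slack=7)
Line 4: ['developer', 'bus'] (min_width=13, slack=1)
Line 5: ['heart', 'green'] (min_width=11, slack=3)
Line 6: ['tower', 'dirty'] (min_width=11, slack=3)
Line 7: ['tomato', 'you'] (min_width=10, slack=4)
Line 8: ['take', 'cup', 'rock'] (min_width=13, slack=1)
Line 9: ['garden', 'or', 'bean'] (min_width=14, slack=0)
Line 10: ['an', 'silver'] (min_width=9, slack=5)
Line 11: ['grass', 'as', 'was'] (min_width=12, slack=2)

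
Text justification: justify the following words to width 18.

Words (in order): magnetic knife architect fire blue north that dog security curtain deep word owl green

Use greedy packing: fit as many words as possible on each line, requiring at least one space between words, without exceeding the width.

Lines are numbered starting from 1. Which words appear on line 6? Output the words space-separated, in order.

Line 1: ['magnetic', 'knife'] (min_width=14, slack=4)
Line 2: ['architect', 'fire'] (min_width=14, slack=4)
Line 3: ['blue', 'north', 'that'] (min_width=15, slack=3)
Line 4: ['dog', 'security'] (min_width=12, slack=6)
Line 5: ['curtain', 'deep', 'word'] (min_width=17, slack=1)
Line 6: ['owl', 'green'] (min_width=9, slack=9)

Answer: owl green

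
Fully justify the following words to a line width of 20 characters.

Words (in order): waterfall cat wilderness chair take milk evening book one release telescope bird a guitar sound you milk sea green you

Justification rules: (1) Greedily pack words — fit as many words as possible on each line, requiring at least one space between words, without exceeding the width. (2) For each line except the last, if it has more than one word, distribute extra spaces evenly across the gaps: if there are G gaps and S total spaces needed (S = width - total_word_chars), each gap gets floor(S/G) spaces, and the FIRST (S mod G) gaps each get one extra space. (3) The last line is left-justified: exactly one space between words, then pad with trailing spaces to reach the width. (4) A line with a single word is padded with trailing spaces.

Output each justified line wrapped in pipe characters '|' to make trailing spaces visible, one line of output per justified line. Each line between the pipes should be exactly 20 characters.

Line 1: ['waterfall', 'cat'] (min_width=13, slack=7)
Line 2: ['wilderness', 'chair'] (min_width=16, slack=4)
Line 3: ['take', 'milk', 'evening'] (min_width=17, slack=3)
Line 4: ['book', 'one', 'release'] (min_width=16, slack=4)
Line 5: ['telescope', 'bird', 'a'] (min_width=16, slack=4)
Line 6: ['guitar', 'sound', 'you'] (min_width=16, slack=4)
Line 7: ['milk', 'sea', 'green', 'you'] (min_width=18, slack=2)

Answer: |waterfall        cat|
|wilderness     chair|
|take   milk  evening|
|book   one   release|
|telescope   bird   a|
|guitar   sound   you|
|milk sea green you  |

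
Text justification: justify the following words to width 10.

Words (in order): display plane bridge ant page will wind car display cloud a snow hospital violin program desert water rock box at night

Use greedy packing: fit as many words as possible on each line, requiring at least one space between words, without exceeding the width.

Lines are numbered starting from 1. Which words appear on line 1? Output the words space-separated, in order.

Line 1: ['display'] (min_width=7, slack=3)
Line 2: ['plane'] (min_width=5, slack=5)
Line 3: ['bridge', 'ant'] (min_width=10, slack=0)
Line 4: ['page', 'will'] (min_width=9, slack=1)
Line 5: ['wind', 'car'] (min_width=8, slack=2)
Line 6: ['display'] (min_width=7, slack=3)
Line 7: ['cloud', 'a'] (min_width=7, slack=3)
Line 8: ['snow'] (min_width=4, slack=6)
Line 9: ['hospital'] (min_width=8, slack=2)
Line 10: ['violin'] (min_width=6, slack=4)
Line 11: ['program'] (min_width=7, slack=3)
Line 12: ['desert'] (min_width=6, slack=4)
Line 13: ['water', 'rock'] (min_width=10, slack=0)
Line 14: ['box', 'at'] (min_width=6, slack=4)
Line 15: ['night'] (min_width=5, slack=5)

Answer: display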